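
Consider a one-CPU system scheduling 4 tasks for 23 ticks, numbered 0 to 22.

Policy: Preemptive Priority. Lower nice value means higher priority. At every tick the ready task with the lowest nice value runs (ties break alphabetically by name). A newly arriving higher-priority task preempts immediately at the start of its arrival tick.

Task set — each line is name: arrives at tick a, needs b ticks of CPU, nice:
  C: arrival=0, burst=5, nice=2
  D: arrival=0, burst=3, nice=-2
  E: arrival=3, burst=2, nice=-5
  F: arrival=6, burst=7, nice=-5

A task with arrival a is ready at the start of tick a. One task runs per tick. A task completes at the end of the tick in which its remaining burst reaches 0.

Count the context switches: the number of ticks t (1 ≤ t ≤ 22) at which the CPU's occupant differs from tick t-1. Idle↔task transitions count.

context switches = 5

t=0: ready={C,D} → run D
t=1: ready={C,D} → run D
t=2: ready={C,D} → run D
t=3: ready={C,E} → run E
t=4: ready={C,E} → run E
t=5: ready={C} → run C
t=6: ready={C,F} → run F
t=7: ready={C,F} → run F
t=8: ready={C,F} → run F
t=9: ready={C,F} → run F
t=10: ready={C,F} → run F
t=11: ready={C,F} → run F
t=12: ready={C,F} → run F
t=13: ready={C} → run C
t=14: ready={C} → run C
t=15: ready={C} → run C
t=16: ready={C} → run C
t=17: (idle)
t=18: (idle)
t=19: (idle)
t=20: (idle)
t=21: (idle)
t=22: (idle)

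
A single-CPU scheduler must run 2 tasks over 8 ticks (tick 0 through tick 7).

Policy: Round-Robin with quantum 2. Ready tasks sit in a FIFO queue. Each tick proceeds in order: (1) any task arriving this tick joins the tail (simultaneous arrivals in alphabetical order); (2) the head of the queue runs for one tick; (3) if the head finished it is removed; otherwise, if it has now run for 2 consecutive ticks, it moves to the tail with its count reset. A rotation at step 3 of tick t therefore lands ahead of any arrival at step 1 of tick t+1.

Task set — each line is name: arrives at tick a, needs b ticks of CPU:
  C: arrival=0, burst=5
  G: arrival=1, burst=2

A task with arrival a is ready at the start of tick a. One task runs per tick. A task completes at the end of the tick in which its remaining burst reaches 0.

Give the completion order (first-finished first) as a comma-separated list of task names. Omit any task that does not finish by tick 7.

t=0: queue=[C] q_used=0 → run C
t=1: queue=[C,G] q_used=1 → run C
t=2: queue=[G,C] q_used=0 → run G
t=3: queue=[G,C] q_used=1 → run G
t=4: queue=[C] q_used=0 → run C
t=5: queue=[C] q_used=1 → run C
t=6: queue=[C] q_used=0 → run C
t=7: (idle)

completion order = G, C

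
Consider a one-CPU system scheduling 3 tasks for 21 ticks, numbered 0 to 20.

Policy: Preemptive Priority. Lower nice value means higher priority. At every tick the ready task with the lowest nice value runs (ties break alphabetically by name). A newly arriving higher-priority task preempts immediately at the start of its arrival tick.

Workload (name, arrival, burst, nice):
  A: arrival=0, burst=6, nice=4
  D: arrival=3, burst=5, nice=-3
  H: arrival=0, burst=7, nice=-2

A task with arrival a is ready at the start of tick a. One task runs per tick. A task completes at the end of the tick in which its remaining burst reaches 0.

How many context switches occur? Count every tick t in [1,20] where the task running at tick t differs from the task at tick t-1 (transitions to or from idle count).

context switches = 4

t=0: ready={A,H} → run H
t=1: ready={A,H} → run H
t=2: ready={A,H} → run H
t=3: ready={A,D,H} → run D
t=4: ready={A,D,H} → run D
t=5: ready={A,D,H} → run D
t=6: ready={A,D,H} → run D
t=7: ready={A,D,H} → run D
t=8: ready={A,H} → run H
t=9: ready={A,H} → run H
t=10: ready={A,H} → run H
t=11: ready={A,H} → run H
t=12: ready={A} → run A
t=13: ready={A} → run A
t=14: ready={A} → run A
t=15: ready={A} → run A
t=16: ready={A} → run A
t=17: ready={A} → run A
t=18: (idle)
t=19: (idle)
t=20: (idle)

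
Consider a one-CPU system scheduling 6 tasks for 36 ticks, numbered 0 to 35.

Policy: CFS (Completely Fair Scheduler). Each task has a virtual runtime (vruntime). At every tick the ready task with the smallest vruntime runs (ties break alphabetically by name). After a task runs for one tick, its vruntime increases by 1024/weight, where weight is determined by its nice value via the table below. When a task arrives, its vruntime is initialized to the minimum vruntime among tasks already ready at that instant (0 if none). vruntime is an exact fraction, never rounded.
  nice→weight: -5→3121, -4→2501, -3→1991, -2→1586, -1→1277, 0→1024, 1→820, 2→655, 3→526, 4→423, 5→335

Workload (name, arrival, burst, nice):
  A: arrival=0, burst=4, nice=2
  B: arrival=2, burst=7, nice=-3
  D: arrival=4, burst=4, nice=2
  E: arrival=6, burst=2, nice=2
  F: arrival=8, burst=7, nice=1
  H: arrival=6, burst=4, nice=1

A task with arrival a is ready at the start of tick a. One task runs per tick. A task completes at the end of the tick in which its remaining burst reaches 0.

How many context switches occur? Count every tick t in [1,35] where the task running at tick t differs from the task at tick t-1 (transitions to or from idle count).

context switches = 23

t=0: vr[A=0] → run A
t=1: vr[A=1024/655] → run A
t=2: vr[A=2048/655 B=2048/655] → run A
t=3: vr[A=3072/655 B=2048/655] → run B
t=4: vr[A=3072/655 B=4748288/1304105 D=4748288/1304105] → run B
t=5: vr[A=3072/655 B=5419008/1304105 D=4748288/1304105] → run D
t=6: vr[A=3072/655 B=5419008/1304105 D=6787072/1304105 E=5419008/1304105 H=5419008/1304105] → run B
t=7: vr[A=3072/655 B=6089728/1304105 D=6787072/1304105 E=5419008/1304105 H=5419008/1304105] → run E
t=8: vr[A=3072/655 B=6089728/1304105 D=6787072/1304105 E=7457792/1304105 F=5419008/1304105 H=5419008/1304105] → run F
t=9: vr[A=3072/655 B=6089728/1304105 D=6787072/1304105 E=7457792/1304105 F=288949504/53468305 H=5419008/1304105] → run H
t=10: vr[A=3072/655 B=6089728/1304105 D=6787072/1304105 E=7457792/1304105 F=288949504/53468305 H=288949504/53468305] → run B
t=11: vr[A=3072/655 B=6760448/1304105 D=6787072/1304105 E=7457792/1304105 F=288949504/53468305 H=288949504/53468305] → run A
t=12: vr[B=6760448/1304105 D=6787072/1304105 E=7457792/1304105 F=288949504/53468305 H=288949504/53468305] → run B
t=13: vr[B=7431168/1304105 D=6787072/1304105 E=7457792/1304105 F=288949504/53468305 H=288949504/53468305] → run D
t=14: vr[B=7431168/1304105 D=8825856/1304105 E=7457792/1304105 F=288949504/53468305 H=288949504/53468305] → run F
t=15: vr[B=7431168/1304105 D=8825856/1304105 E=7457792/1304105 F=71143936/10693661 H=288949504/53468305] → run H
t=16: vr[B=7431168/1304105 D=8825856/1304105 E=7457792/1304105 F=71143936/10693661 H=71143936/10693661] → run B
t=17: vr[B=8101888/1304105 D=8825856/1304105 E=7457792/1304105 F=71143936/10693661 H=71143936/10693661] → run E
t=18: vr[B=8101888/1304105 D=8825856/1304105 F=71143936/10693661 H=71143936/10693661] → run B
t=19: vr[D=8825856/1304105 F=71143936/10693661 H=71143936/10693661] → run F
t=20: vr[D=8825856/1304105 F=422489856/53468305 H=71143936/10693661] → run H
t=21: vr[D=8825856/1304105 F=422489856/53468305 H=422489856/53468305] → run D
t=22: vr[D=2172928/260821 F=422489856/53468305 H=422489856/53468305] → run F
t=23: vr[D=2172928/260821 F=489260032/53468305 H=422489856/53468305] → run H
t=24: vr[D=2172928/260821 F=489260032/53468305] → run D
t=25: vr[F=489260032/53468305] → run F
t=26: vr[F=556030208/53468305] → run F
t=27: vr[F=622800384/53468305] → run F
t=28: (idle)
t=29: (idle)
t=30: (idle)
t=31: (idle)
t=32: (idle)
t=33: (idle)
t=34: (idle)
t=35: (idle)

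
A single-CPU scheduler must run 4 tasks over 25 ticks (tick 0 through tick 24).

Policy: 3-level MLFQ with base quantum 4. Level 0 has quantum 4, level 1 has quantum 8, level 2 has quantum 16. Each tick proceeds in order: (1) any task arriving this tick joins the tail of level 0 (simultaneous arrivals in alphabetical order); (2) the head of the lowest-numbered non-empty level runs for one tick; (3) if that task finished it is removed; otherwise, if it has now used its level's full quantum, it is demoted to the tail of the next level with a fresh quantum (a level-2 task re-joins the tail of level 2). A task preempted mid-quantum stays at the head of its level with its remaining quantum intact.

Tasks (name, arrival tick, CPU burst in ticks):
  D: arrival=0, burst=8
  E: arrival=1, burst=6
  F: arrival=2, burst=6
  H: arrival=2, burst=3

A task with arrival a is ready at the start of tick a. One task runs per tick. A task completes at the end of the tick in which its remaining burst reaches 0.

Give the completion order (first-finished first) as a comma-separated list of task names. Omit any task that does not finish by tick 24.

completion order = H, D, E, F

t=0: L0/L1/L2 = D/-/- → run D
t=1: L0/L1/L2 = DE/-/- → run D
t=2: L0/L1/L2 = DEFH/-/- → run D
t=3: L0/L1/L2 = DEFH/-/- → run D
t=4: L0/L1/L2 = EFH/D/- → run E
t=5: L0/L1/L2 = EFH/D/- → run E
t=6: L0/L1/L2 = EFH/D/- → run E
t=7: L0/L1/L2 = EFH/D/- → run E
t=8: L0/L1/L2 = FH/DE/- → run F
t=9: L0/L1/L2 = FH/DE/- → run F
t=10: L0/L1/L2 = FH/DE/- → run F
t=11: L0/L1/L2 = FH/DE/- → run F
t=12: L0/L1/L2 = H/DEF/- → run H
t=13: L0/L1/L2 = H/DEF/- → run H
t=14: L0/L1/L2 = H/DEF/- → run H
t=15: L0/L1/L2 = -/DEF/- → run D
t=16: L0/L1/L2 = -/DEF/- → run D
t=17: L0/L1/L2 = -/DEF/- → run D
t=18: L0/L1/L2 = -/DEF/- → run D
t=19: L0/L1/L2 = -/EF/- → run E
t=20: L0/L1/L2 = -/EF/- → run E
t=21: L0/L1/L2 = -/F/- → run F
t=22: L0/L1/L2 = -/F/- → run F
t=23: (idle)
t=24: (idle)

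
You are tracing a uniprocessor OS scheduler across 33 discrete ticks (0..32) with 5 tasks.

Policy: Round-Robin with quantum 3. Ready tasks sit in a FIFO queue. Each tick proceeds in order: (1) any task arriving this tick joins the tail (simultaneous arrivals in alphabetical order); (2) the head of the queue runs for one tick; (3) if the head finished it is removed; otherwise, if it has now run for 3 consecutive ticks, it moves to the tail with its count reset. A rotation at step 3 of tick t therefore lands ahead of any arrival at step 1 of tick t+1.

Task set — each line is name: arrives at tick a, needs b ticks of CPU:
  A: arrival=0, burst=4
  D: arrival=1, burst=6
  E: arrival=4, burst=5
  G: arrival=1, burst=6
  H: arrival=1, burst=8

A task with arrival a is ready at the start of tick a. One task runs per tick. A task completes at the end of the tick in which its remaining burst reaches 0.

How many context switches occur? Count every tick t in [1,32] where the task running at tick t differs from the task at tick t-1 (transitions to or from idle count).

context switches = 11

t=0: queue=[A] q_used=0 → run A
t=1: queue=[A,D,G,H] q_used=1 → run A
t=2: queue=[A,D,G,H] q_used=2 → run A
t=3: queue=[D,G,H,A] q_used=0 → run D
t=4: queue=[D,G,H,A,E] q_used=1 → run D
t=5: queue=[D,G,H,A,E] q_used=2 → run D
t=6: queue=[G,H,A,E,D] q_used=0 → run G
t=7: queue=[G,H,A,E,D] q_used=1 → run G
t=8: queue=[G,H,A,E,D] q_used=2 → run G
t=9: queue=[H,A,E,D,G] q_used=0 → run H
t=10: queue=[H,A,E,D,G] q_used=1 → run H
t=11: queue=[H,A,E,D,G] q_used=2 → run H
t=12: queue=[A,E,D,G,H] q_used=0 → run A
t=13: queue=[E,D,G,H] q_used=0 → run E
t=14: queue=[E,D,G,H] q_used=1 → run E
t=15: queue=[E,D,G,H] q_used=2 → run E
t=16: queue=[D,G,H,E] q_used=0 → run D
t=17: queue=[D,G,H,E] q_used=1 → run D
t=18: queue=[D,G,H,E] q_used=2 → run D
t=19: queue=[G,H,E] q_used=0 → run G
t=20: queue=[G,H,E] q_used=1 → run G
t=21: queue=[G,H,E] q_used=2 → run G
t=22: queue=[H,E] q_used=0 → run H
t=23: queue=[H,E] q_used=1 → run H
t=24: queue=[H,E] q_used=2 → run H
t=25: queue=[E,H] q_used=0 → run E
t=26: queue=[E,H] q_used=1 → run E
t=27: queue=[H] q_used=0 → run H
t=28: queue=[H] q_used=1 → run H
t=29: (idle)
t=30: (idle)
t=31: (idle)
t=32: (idle)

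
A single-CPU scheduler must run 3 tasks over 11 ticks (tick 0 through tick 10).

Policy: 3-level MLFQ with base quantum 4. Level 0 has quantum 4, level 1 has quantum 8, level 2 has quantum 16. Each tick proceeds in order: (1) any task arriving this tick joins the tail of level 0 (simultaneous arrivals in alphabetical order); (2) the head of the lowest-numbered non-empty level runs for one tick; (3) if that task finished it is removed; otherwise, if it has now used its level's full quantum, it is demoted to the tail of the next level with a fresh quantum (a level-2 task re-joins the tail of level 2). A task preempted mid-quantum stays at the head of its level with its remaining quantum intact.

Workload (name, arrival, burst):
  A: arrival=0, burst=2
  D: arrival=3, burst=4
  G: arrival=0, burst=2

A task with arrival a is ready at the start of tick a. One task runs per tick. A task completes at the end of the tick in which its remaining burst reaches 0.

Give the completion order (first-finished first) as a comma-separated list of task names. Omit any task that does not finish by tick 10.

completion order = A, G, D

t=0: L0/L1/L2 = AG/-/- → run A
t=1: L0/L1/L2 = AG/-/- → run A
t=2: L0/L1/L2 = G/-/- → run G
t=3: L0/L1/L2 = GD/-/- → run G
t=4: L0/L1/L2 = D/-/- → run D
t=5: L0/L1/L2 = D/-/- → run D
t=6: L0/L1/L2 = D/-/- → run D
t=7: L0/L1/L2 = D/-/- → run D
t=8: (idle)
t=9: (idle)
t=10: (idle)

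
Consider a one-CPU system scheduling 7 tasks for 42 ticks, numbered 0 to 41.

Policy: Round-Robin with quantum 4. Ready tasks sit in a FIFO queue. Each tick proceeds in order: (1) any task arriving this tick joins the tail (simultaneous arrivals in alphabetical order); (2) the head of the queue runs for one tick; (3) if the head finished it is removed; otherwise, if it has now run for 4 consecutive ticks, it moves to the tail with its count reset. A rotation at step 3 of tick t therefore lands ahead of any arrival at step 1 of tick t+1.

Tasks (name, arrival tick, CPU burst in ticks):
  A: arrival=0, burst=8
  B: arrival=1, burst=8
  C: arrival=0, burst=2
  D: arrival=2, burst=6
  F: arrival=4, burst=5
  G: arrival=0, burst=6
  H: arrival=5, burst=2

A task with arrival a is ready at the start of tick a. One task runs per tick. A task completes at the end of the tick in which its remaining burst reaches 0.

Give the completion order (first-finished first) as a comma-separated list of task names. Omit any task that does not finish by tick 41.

t=0: queue=[A,C,G] q_used=0 → run A
t=1: queue=[A,C,G,B] q_used=1 → run A
t=2: queue=[A,C,G,B,D] q_used=2 → run A
t=3: queue=[A,C,G,B,D] q_used=3 → run A
t=4: queue=[C,G,B,D,A,F] q_used=0 → run C
t=5: queue=[C,G,B,D,A,F,H] q_used=1 → run C
t=6: queue=[G,B,D,A,F,H] q_used=0 → run G
t=7: queue=[G,B,D,A,F,H] q_used=1 → run G
t=8: queue=[G,B,D,A,F,H] q_used=2 → run G
t=9: queue=[G,B,D,A,F,H] q_used=3 → run G
t=10: queue=[B,D,A,F,H,G] q_used=0 → run B
t=11: queue=[B,D,A,F,H,G] q_used=1 → run B
t=12: queue=[B,D,A,F,H,G] q_used=2 → run B
t=13: queue=[B,D,A,F,H,G] q_used=3 → run B
t=14: queue=[D,A,F,H,G,B] q_used=0 → run D
t=15: queue=[D,A,F,H,G,B] q_used=1 → run D
t=16: queue=[D,A,F,H,G,B] q_used=2 → run D
t=17: queue=[D,A,F,H,G,B] q_used=3 → run D
t=18: queue=[A,F,H,G,B,D] q_used=0 → run A
t=19: queue=[A,F,H,G,B,D] q_used=1 → run A
t=20: queue=[A,F,H,G,B,D] q_used=2 → run A
t=21: queue=[A,F,H,G,B,D] q_used=3 → run A
t=22: queue=[F,H,G,B,D] q_used=0 → run F
t=23: queue=[F,H,G,B,D] q_used=1 → run F
t=24: queue=[F,H,G,B,D] q_used=2 → run F
t=25: queue=[F,H,G,B,D] q_used=3 → run F
t=26: queue=[H,G,B,D,F] q_used=0 → run H
t=27: queue=[H,G,B,D,F] q_used=1 → run H
t=28: queue=[G,B,D,F] q_used=0 → run G
t=29: queue=[G,B,D,F] q_used=1 → run G
t=30: queue=[B,D,F] q_used=0 → run B
t=31: queue=[B,D,F] q_used=1 → run B
t=32: queue=[B,D,F] q_used=2 → run B
t=33: queue=[B,D,F] q_used=3 → run B
t=34: queue=[D,F] q_used=0 → run D
t=35: queue=[D,F] q_used=1 → run D
t=36: queue=[F] q_used=0 → run F
t=37: (idle)
t=38: (idle)
t=39: (idle)
t=40: (idle)
t=41: (idle)

completion order = C, A, H, G, B, D, F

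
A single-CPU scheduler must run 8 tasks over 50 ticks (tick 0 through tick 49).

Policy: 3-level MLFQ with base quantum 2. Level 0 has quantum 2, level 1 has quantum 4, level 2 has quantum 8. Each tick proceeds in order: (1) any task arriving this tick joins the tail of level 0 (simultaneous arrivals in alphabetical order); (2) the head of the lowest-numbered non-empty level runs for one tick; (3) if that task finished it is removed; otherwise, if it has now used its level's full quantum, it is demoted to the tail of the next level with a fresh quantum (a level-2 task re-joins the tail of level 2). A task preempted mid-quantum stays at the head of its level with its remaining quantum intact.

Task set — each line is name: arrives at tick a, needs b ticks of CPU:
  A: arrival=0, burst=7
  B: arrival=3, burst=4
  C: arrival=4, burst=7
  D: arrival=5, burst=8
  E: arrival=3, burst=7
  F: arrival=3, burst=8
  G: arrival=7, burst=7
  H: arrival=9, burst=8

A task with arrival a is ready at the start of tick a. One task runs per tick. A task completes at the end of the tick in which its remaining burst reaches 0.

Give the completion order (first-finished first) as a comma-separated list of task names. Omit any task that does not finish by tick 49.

t=0: L0/L1/L2 = A/-/- → run A
t=1: L0/L1/L2 = A/-/- → run A
t=2: L0/L1/L2 = -/A/- → run A
t=3: L0/L1/L2 = BEF/A/- → run B
t=4: L0/L1/L2 = BEFC/A/- → run B
t=5: L0/L1/L2 = EFCD/AB/- → run E
t=6: L0/L1/L2 = EFCD/AB/- → run E
t=7: L0/L1/L2 = FCDG/ABE/- → run F
t=8: L0/L1/L2 = FCDG/ABE/- → run F
t=9: L0/L1/L2 = CDGH/ABEF/- → run C
t=10: L0/L1/L2 = CDGH/ABEF/- → run C
t=11: L0/L1/L2 = DGH/ABEFC/- → run D
t=12: L0/L1/L2 = DGH/ABEFC/- → run D
t=13: L0/L1/L2 = GH/ABEFCD/- → run G
t=14: L0/L1/L2 = GH/ABEFCD/- → run G
t=15: L0/L1/L2 = H/ABEFCDG/- → run H
t=16: L0/L1/L2 = H/ABEFCDG/- → run H
t=17: L0/L1/L2 = -/ABEFCDGH/- → run A
t=18: L0/L1/L2 = -/ABEFCDGH/- → run A
t=19: L0/L1/L2 = -/ABEFCDGH/- → run A
t=20: L0/L1/L2 = -/BEFCDGH/A → run B
t=21: L0/L1/L2 = -/BEFCDGH/A → run B
t=22: L0/L1/L2 = -/EFCDGH/A → run E
t=23: L0/L1/L2 = -/EFCDGH/A → run E
t=24: L0/L1/L2 = -/EFCDGH/A → run E
t=25: L0/L1/L2 = -/EFCDGH/A → run E
t=26: L0/L1/L2 = -/FCDGH/AE → run F
t=27: L0/L1/L2 = -/FCDGH/AE → run F
t=28: L0/L1/L2 = -/FCDGH/AE → run F
t=29: L0/L1/L2 = -/FCDGH/AE → run F
t=30: L0/L1/L2 = -/CDGH/AEF → run C
t=31: L0/L1/L2 = -/CDGH/AEF → run C
t=32: L0/L1/L2 = -/CDGH/AEF → run C
t=33: L0/L1/L2 = -/CDGH/AEF → run C
t=34: L0/L1/L2 = -/DGH/AEFC → run D
t=35: L0/L1/L2 = -/DGH/AEFC → run D
t=36: L0/L1/L2 = -/DGH/AEFC → run D
t=37: L0/L1/L2 = -/DGH/AEFC → run D
t=38: L0/L1/L2 = -/GH/AEFCD → run G
t=39: L0/L1/L2 = -/GH/AEFCD → run G
t=40: L0/L1/L2 = -/GH/AEFCD → run G
t=41: L0/L1/L2 = -/GH/AEFCD → run G
t=42: L0/L1/L2 = -/H/AEFCDG → run H
t=43: L0/L1/L2 = -/H/AEFCDG → run H
t=44: L0/L1/L2 = -/H/AEFCDG → run H
t=45: L0/L1/L2 = -/H/AEFCDG → run H
t=46: L0/L1/L2 = -/-/AEFCDGH → run A
t=47: L0/L1/L2 = -/-/EFCDGH → run E
t=48: L0/L1/L2 = -/-/FCDGH → run F
t=49: L0/L1/L2 = -/-/FCDGH → run F

completion order = B, A, E, F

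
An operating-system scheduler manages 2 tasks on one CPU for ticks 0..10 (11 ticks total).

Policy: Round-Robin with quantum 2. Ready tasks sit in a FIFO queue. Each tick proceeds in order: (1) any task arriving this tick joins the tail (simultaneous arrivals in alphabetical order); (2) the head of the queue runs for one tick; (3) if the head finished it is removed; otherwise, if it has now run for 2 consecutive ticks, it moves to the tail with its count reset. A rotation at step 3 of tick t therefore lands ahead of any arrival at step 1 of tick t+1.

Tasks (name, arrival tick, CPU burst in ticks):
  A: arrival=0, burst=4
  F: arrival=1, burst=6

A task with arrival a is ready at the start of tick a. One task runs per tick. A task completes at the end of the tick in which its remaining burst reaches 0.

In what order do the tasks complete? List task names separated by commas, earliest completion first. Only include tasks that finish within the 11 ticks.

t=0: queue=[A] q_used=0 → run A
t=1: queue=[A,F] q_used=1 → run A
t=2: queue=[F,A] q_used=0 → run F
t=3: queue=[F,A] q_used=1 → run F
t=4: queue=[A,F] q_used=0 → run A
t=5: queue=[A,F] q_used=1 → run A
t=6: queue=[F] q_used=0 → run F
t=7: queue=[F] q_used=1 → run F
t=8: queue=[F] q_used=0 → run F
t=9: queue=[F] q_used=1 → run F
t=10: (idle)

completion order = A, F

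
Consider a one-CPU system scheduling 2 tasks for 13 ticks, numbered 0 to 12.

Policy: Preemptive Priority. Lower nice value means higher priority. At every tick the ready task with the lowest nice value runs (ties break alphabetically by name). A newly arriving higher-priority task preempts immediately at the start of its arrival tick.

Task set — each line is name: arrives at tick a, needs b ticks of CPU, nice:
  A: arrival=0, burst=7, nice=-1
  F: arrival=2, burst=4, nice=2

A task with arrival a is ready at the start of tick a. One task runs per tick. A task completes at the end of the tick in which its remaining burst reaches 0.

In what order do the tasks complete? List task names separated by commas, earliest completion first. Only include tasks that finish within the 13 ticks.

t=0: ready={A} → run A
t=1: ready={A} → run A
t=2: ready={A,F} → run A
t=3: ready={A,F} → run A
t=4: ready={A,F} → run A
t=5: ready={A,F} → run A
t=6: ready={A,F} → run A
t=7: ready={F} → run F
t=8: ready={F} → run F
t=9: ready={F} → run F
t=10: ready={F} → run F
t=11: (idle)
t=12: (idle)

completion order = A, F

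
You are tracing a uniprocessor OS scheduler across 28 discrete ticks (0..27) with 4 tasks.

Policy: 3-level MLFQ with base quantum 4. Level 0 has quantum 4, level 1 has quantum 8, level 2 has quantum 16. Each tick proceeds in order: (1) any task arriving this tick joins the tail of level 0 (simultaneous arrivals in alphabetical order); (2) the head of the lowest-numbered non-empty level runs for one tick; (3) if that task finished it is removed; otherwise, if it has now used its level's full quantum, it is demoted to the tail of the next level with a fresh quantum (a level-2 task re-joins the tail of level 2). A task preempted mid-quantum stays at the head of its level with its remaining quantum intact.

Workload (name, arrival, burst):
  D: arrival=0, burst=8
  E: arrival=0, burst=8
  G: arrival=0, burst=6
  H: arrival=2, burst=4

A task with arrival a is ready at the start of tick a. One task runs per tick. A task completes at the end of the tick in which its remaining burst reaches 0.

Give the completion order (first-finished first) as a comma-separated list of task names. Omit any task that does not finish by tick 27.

t=0: L0/L1/L2 = DEG/-/- → run D
t=1: L0/L1/L2 = DEG/-/- → run D
t=2: L0/L1/L2 = DEGH/-/- → run D
t=3: L0/L1/L2 = DEGH/-/- → run D
t=4: L0/L1/L2 = EGH/D/- → run E
t=5: L0/L1/L2 = EGH/D/- → run E
t=6: L0/L1/L2 = EGH/D/- → run E
t=7: L0/L1/L2 = EGH/D/- → run E
t=8: L0/L1/L2 = GH/DE/- → run G
t=9: L0/L1/L2 = GH/DE/- → run G
t=10: L0/L1/L2 = GH/DE/- → run G
t=11: L0/L1/L2 = GH/DE/- → run G
t=12: L0/L1/L2 = H/DEG/- → run H
t=13: L0/L1/L2 = H/DEG/- → run H
t=14: L0/L1/L2 = H/DEG/- → run H
t=15: L0/L1/L2 = H/DEG/- → run H
t=16: L0/L1/L2 = -/DEG/- → run D
t=17: L0/L1/L2 = -/DEG/- → run D
t=18: L0/L1/L2 = -/DEG/- → run D
t=19: L0/L1/L2 = -/DEG/- → run D
t=20: L0/L1/L2 = -/EG/- → run E
t=21: L0/L1/L2 = -/EG/- → run E
t=22: L0/L1/L2 = -/EG/- → run E
t=23: L0/L1/L2 = -/EG/- → run E
t=24: L0/L1/L2 = -/G/- → run G
t=25: L0/L1/L2 = -/G/- → run G
t=26: (idle)
t=27: (idle)

completion order = H, D, E, G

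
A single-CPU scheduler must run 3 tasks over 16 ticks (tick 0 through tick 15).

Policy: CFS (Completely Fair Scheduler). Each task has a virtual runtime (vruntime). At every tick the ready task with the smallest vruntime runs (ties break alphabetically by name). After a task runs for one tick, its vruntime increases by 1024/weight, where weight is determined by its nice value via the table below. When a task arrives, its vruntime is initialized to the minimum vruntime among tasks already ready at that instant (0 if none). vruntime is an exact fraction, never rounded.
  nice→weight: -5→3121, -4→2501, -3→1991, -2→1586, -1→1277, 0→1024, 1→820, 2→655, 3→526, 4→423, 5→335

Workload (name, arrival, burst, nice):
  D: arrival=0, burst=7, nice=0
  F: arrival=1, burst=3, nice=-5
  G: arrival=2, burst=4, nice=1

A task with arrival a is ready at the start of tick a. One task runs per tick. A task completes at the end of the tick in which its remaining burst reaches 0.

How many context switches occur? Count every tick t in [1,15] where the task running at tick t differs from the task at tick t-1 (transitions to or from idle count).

context switches = 11

t=0: vr[D=0] → run D
t=1: vr[D=1 F=1] → run D
t=2: vr[D=2 F=1 G=1] → run F
t=3: vr[D=2 F=4145/3121 G=1] → run G
t=4: vr[D=2 F=4145/3121 G=461/205] → run F
t=5: vr[D=2 F=5169/3121 G=461/205] → run F
t=6: vr[D=2 G=461/205] → run D
t=7: vr[D=3 G=461/205] → run G
t=8: vr[D=3 G=717/205] → run D
t=9: vr[D=4 G=717/205] → run G
t=10: vr[D=4 G=973/205] → run D
t=11: vr[D=5 G=973/205] → run G
t=12: vr[D=5] → run D
t=13: vr[D=6] → run D
t=14: (idle)
t=15: (idle)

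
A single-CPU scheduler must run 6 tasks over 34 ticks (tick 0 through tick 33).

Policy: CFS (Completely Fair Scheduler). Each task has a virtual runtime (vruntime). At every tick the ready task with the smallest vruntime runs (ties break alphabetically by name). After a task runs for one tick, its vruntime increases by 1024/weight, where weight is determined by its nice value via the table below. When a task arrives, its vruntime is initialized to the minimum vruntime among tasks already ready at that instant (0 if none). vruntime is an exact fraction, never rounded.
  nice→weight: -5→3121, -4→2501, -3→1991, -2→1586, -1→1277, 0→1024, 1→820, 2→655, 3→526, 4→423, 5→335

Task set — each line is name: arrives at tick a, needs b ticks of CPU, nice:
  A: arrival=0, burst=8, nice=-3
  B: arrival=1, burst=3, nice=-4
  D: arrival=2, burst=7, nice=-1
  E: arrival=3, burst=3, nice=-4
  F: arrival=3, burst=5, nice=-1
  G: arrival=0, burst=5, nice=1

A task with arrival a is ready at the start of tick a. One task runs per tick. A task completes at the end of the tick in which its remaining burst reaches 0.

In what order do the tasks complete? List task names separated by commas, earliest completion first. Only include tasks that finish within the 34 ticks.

t=0: vr[A=0 G=0] → run A
t=1: vr[A=1024/1991 B=0 G=0] → run B
t=2: vr[A=1024/1991 B=1024/2501 D=0 G=0] → run D
t=3: vr[A=1024/1991 B=1024/2501 D=1024/1277 E=0 F=0 G=0] → run E
t=4: vr[A=1024/1991 B=1024/2501 D=1024/1277 E=1024/2501 F=0 G=0] → run F
t=5: vr[A=1024/1991 B=1024/2501 D=1024/1277 E=1024/2501 F=1024/1277 G=0] → run G
t=6: vr[A=1024/1991 B=1024/2501 D=1024/1277 E=1024/2501 F=1024/1277 G=256/205] → run B
t=7: vr[A=1024/1991 B=2048/2501 D=1024/1277 E=1024/2501 F=1024/1277 G=256/205] → run E
t=8: vr[A=1024/1991 B=2048/2501 D=1024/1277 E=2048/2501 F=1024/1277 G=256/205] → run A
t=9: vr[A=2048/1991 B=2048/2501 D=1024/1277 E=2048/2501 F=1024/1277 G=256/205] → run D
t=10: vr[A=2048/1991 B=2048/2501 D=2048/1277 E=2048/2501 F=1024/1277 G=256/205] → run F
t=11: vr[A=2048/1991 B=2048/2501 D=2048/1277 E=2048/2501 F=2048/1277 G=256/205] → run B
t=12: vr[A=2048/1991 D=2048/1277 E=2048/2501 F=2048/1277 G=256/205] → run E
t=13: vr[A=2048/1991 D=2048/1277 F=2048/1277 G=256/205] → run A
t=14: vr[A=3072/1991 D=2048/1277 F=2048/1277 G=256/205] → run G
t=15: vr[A=3072/1991 D=2048/1277 F=2048/1277 G=512/205] → run A
t=16: vr[A=4096/1991 D=2048/1277 F=2048/1277 G=512/205] → run D
t=17: vr[A=4096/1991 D=3072/1277 F=2048/1277 G=512/205] → run F
t=18: vr[A=4096/1991 D=3072/1277 F=3072/1277 G=512/205] → run A
t=19: vr[A=5120/1991 D=3072/1277 F=3072/1277 G=512/205] → run D
t=20: vr[A=5120/1991 D=4096/1277 F=3072/1277 G=512/205] → run F
t=21: vr[A=5120/1991 D=4096/1277 F=4096/1277 G=512/205] → run G
t=22: vr[A=5120/1991 D=4096/1277 F=4096/1277 G=768/205] → run A
t=23: vr[A=6144/1991 D=4096/1277 F=4096/1277 G=768/205] → run A
t=24: vr[A=7168/1991 D=4096/1277 F=4096/1277 G=768/205] → run D
t=25: vr[A=7168/1991 D=5120/1277 F=4096/1277 G=768/205] → run F
t=26: vr[A=7168/1991 D=5120/1277 G=768/205] → run A
t=27: vr[D=5120/1277 G=768/205] → run G
t=28: vr[D=5120/1277 G=1024/205] → run D
t=29: vr[D=6144/1277 G=1024/205] → run D
t=30: vr[G=1024/205] → run G
t=31: (idle)
t=32: (idle)
t=33: (idle)

completion order = B, E, F, A, D, G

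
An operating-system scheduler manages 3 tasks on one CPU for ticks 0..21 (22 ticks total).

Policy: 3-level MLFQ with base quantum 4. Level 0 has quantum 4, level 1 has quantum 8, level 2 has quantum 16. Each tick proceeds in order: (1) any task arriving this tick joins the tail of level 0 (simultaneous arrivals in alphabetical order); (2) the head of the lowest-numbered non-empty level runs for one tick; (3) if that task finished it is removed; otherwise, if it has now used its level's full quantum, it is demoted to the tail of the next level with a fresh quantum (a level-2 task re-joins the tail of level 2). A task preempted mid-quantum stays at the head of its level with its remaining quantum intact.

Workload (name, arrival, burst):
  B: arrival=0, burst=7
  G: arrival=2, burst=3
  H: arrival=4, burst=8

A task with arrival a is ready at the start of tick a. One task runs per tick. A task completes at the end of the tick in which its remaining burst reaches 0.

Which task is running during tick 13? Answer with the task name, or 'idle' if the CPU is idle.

t=0: L0/L1/L2 = B/-/- → run B
t=1: L0/L1/L2 = B/-/- → run B
t=2: L0/L1/L2 = BG/-/- → run B
t=3: L0/L1/L2 = BG/-/- → run B
t=4: L0/L1/L2 = GH/B/- → run G
t=5: L0/L1/L2 = GH/B/- → run G
t=6: L0/L1/L2 = GH/B/- → run G
t=7: L0/L1/L2 = H/B/- → run H
t=8: L0/L1/L2 = H/B/- → run H
t=9: L0/L1/L2 = H/B/- → run H
t=10: L0/L1/L2 = H/B/- → run H
t=11: L0/L1/L2 = -/BH/- → run B
t=12: L0/L1/L2 = -/BH/- → run B
t=13: L0/L1/L2 = -/BH/- → run B
t=14: L0/L1/L2 = -/H/- → run H
t=15: L0/L1/L2 = -/H/- → run H
t=16: L0/L1/L2 = -/H/- → run H
t=17: L0/L1/L2 = -/H/- → run H
t=18: (idle)
t=19: (idle)
t=20: (idle)
t=21: (idle)

running at tick 13 = B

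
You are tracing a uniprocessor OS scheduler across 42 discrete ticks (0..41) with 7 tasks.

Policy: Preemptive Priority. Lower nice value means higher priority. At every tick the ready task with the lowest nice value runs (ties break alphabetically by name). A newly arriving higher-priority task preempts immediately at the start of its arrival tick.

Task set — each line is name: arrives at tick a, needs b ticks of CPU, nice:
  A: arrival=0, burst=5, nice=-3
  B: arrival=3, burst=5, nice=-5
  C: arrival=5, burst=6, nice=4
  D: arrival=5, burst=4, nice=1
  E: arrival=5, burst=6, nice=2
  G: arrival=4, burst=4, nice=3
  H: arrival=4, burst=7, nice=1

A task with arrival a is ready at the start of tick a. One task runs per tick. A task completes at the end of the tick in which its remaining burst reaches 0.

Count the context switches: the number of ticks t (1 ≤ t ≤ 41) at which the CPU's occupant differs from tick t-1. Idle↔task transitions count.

context switches = 8

t=0: ready={A} → run A
t=1: ready={A} → run A
t=2: ready={A} → run A
t=3: ready={A,B} → run B
t=4: ready={A,B,G,H} → run B
t=5: ready={A,B,C,D,E,G,H} → run B
t=6: ready={A,B,C,D,E,G,H} → run B
t=7: ready={A,B,C,D,E,G,H} → run B
t=8: ready={A,C,D,E,G,H} → run A
t=9: ready={A,C,D,E,G,H} → run A
t=10: ready={C,D,E,G,H} → run D
t=11: ready={C,D,E,G,H} → run D
t=12: ready={C,D,E,G,H} → run D
t=13: ready={C,D,E,G,H} → run D
t=14: ready={C,E,G,H} → run H
t=15: ready={C,E,G,H} → run H
t=16: ready={C,E,G,H} → run H
t=17: ready={C,E,G,H} → run H
t=18: ready={C,E,G,H} → run H
t=19: ready={C,E,G,H} → run H
t=20: ready={C,E,G,H} → run H
t=21: ready={C,E,G} → run E
t=22: ready={C,E,G} → run E
t=23: ready={C,E,G} → run E
t=24: ready={C,E,G} → run E
t=25: ready={C,E,G} → run E
t=26: ready={C,E,G} → run E
t=27: ready={C,G} → run G
t=28: ready={C,G} → run G
t=29: ready={C,G} → run G
t=30: ready={C,G} → run G
t=31: ready={C} → run C
t=32: ready={C} → run C
t=33: ready={C} → run C
t=34: ready={C} → run C
t=35: ready={C} → run C
t=36: ready={C} → run C
t=37: (idle)
t=38: (idle)
t=39: (idle)
t=40: (idle)
t=41: (idle)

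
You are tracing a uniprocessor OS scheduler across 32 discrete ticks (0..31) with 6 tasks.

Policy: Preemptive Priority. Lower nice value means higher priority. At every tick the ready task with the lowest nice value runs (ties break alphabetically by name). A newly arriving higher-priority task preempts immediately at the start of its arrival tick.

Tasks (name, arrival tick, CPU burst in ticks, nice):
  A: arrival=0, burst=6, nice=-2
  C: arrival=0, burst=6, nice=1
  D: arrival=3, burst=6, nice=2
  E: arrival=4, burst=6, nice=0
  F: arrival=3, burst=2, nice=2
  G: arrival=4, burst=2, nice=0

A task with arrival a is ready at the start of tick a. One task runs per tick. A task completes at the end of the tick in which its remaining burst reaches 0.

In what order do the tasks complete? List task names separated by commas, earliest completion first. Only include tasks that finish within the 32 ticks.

completion order = A, E, G, C, D, F

t=0: ready={A,C} → run A
t=1: ready={A,C} → run A
t=2: ready={A,C} → run A
t=3: ready={A,C,D,F} → run A
t=4: ready={A,C,D,E,F,G} → run A
t=5: ready={A,C,D,E,F,G} → run A
t=6: ready={C,D,E,F,G} → run E
t=7: ready={C,D,E,F,G} → run E
t=8: ready={C,D,E,F,G} → run E
t=9: ready={C,D,E,F,G} → run E
t=10: ready={C,D,E,F,G} → run E
t=11: ready={C,D,E,F,G} → run E
t=12: ready={C,D,F,G} → run G
t=13: ready={C,D,F,G} → run G
t=14: ready={C,D,F} → run C
t=15: ready={C,D,F} → run C
t=16: ready={C,D,F} → run C
t=17: ready={C,D,F} → run C
t=18: ready={C,D,F} → run C
t=19: ready={C,D,F} → run C
t=20: ready={D,F} → run D
t=21: ready={D,F} → run D
t=22: ready={D,F} → run D
t=23: ready={D,F} → run D
t=24: ready={D,F} → run D
t=25: ready={D,F} → run D
t=26: ready={F} → run F
t=27: ready={F} → run F
t=28: (idle)
t=29: (idle)
t=30: (idle)
t=31: (idle)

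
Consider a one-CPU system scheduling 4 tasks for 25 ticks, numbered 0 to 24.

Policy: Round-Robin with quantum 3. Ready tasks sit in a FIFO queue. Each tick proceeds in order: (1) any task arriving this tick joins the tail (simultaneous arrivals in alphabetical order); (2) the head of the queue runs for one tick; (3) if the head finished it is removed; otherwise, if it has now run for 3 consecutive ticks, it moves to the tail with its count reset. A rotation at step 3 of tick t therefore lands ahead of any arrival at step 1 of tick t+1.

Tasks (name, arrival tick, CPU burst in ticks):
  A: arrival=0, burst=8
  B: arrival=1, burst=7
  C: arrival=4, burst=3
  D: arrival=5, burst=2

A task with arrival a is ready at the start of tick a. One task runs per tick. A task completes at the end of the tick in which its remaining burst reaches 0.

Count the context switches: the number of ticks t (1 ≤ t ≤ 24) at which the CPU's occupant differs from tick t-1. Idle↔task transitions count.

context switches = 8

t=0: queue=[A] q_used=0 → run A
t=1: queue=[A,B] q_used=1 → run A
t=2: queue=[A,B] q_used=2 → run A
t=3: queue=[B,A] q_used=0 → run B
t=4: queue=[B,A,C] q_used=1 → run B
t=5: queue=[B,A,C,D] q_used=2 → run B
t=6: queue=[A,C,D,B] q_used=0 → run A
t=7: queue=[A,C,D,B] q_used=1 → run A
t=8: queue=[A,C,D,B] q_used=2 → run A
t=9: queue=[C,D,B,A] q_used=0 → run C
t=10: queue=[C,D,B,A] q_used=1 → run C
t=11: queue=[C,D,B,A] q_used=2 → run C
t=12: queue=[D,B,A] q_used=0 → run D
t=13: queue=[D,B,A] q_used=1 → run D
t=14: queue=[B,A] q_used=0 → run B
t=15: queue=[B,A] q_used=1 → run B
t=16: queue=[B,A] q_used=2 → run B
t=17: queue=[A,B] q_used=0 → run A
t=18: queue=[A,B] q_used=1 → run A
t=19: queue=[B] q_used=0 → run B
t=20: (idle)
t=21: (idle)
t=22: (idle)
t=23: (idle)
t=24: (idle)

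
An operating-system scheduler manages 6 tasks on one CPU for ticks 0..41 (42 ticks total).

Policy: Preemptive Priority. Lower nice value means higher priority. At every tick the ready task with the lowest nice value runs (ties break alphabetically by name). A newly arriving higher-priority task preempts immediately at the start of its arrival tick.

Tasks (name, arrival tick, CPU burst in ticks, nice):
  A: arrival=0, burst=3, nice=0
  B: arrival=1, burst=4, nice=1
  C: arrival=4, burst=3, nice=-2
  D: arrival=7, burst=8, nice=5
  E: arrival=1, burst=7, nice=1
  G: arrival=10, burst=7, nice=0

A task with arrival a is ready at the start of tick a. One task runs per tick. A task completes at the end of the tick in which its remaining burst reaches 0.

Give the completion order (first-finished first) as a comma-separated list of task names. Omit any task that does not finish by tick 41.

completion order = A, C, B, G, E, D

t=0: ready={A} → run A
t=1: ready={A,B,E} → run A
t=2: ready={A,B,E} → run A
t=3: ready={B,E} → run B
t=4: ready={B,C,E} → run C
t=5: ready={B,C,E} → run C
t=6: ready={B,C,E} → run C
t=7: ready={B,D,E} → run B
t=8: ready={B,D,E} → run B
t=9: ready={B,D,E} → run B
t=10: ready={D,E,G} → run G
t=11: ready={D,E,G} → run G
t=12: ready={D,E,G} → run G
t=13: ready={D,E,G} → run G
t=14: ready={D,E,G} → run G
t=15: ready={D,E,G} → run G
t=16: ready={D,E,G} → run G
t=17: ready={D,E} → run E
t=18: ready={D,E} → run E
t=19: ready={D,E} → run E
t=20: ready={D,E} → run E
t=21: ready={D,E} → run E
t=22: ready={D,E} → run E
t=23: ready={D,E} → run E
t=24: ready={D} → run D
t=25: ready={D} → run D
t=26: ready={D} → run D
t=27: ready={D} → run D
t=28: ready={D} → run D
t=29: ready={D} → run D
t=30: ready={D} → run D
t=31: ready={D} → run D
t=32: (idle)
t=33: (idle)
t=34: (idle)
t=35: (idle)
t=36: (idle)
t=37: (idle)
t=38: (idle)
t=39: (idle)
t=40: (idle)
t=41: (idle)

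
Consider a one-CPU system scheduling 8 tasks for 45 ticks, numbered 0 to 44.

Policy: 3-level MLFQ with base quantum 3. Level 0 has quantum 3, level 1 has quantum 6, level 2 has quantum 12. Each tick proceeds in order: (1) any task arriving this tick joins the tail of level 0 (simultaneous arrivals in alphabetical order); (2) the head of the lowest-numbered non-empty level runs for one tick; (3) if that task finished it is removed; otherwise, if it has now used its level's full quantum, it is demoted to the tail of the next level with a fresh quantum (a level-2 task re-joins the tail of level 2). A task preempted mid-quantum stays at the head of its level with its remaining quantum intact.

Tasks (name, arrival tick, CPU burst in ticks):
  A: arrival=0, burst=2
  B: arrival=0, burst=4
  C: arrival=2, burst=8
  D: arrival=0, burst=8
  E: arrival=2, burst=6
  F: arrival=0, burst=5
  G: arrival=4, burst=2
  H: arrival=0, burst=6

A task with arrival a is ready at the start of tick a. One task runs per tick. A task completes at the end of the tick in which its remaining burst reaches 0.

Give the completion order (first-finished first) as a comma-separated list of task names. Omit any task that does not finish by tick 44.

t=0: L0/L1/L2 = ABDFH/-/- → run A
t=1: L0/L1/L2 = ABDFH/-/- → run A
t=2: L0/L1/L2 = BDFHCE/-/- → run B
t=3: L0/L1/L2 = BDFHCE/-/- → run B
t=4: L0/L1/L2 = BDFHCEG/-/- → run B
t=5: L0/L1/L2 = DFHCEG/B/- → run D
t=6: L0/L1/L2 = DFHCEG/B/- → run D
t=7: L0/L1/L2 = DFHCEG/B/- → run D
t=8: L0/L1/L2 = FHCEG/BD/- → run F
t=9: L0/L1/L2 = FHCEG/BD/- → run F
t=10: L0/L1/L2 = FHCEG/BD/- → run F
t=11: L0/L1/L2 = HCEG/BDF/- → run H
t=12: L0/L1/L2 = HCEG/BDF/- → run H
t=13: L0/L1/L2 = HCEG/BDF/- → run H
t=14: L0/L1/L2 = CEG/BDFH/- → run C
t=15: L0/L1/L2 = CEG/BDFH/- → run C
t=16: L0/L1/L2 = CEG/BDFH/- → run C
t=17: L0/L1/L2 = EG/BDFHC/- → run E
t=18: L0/L1/L2 = EG/BDFHC/- → run E
t=19: L0/L1/L2 = EG/BDFHC/- → run E
t=20: L0/L1/L2 = G/BDFHCE/- → run G
t=21: L0/L1/L2 = G/BDFHCE/- → run G
t=22: L0/L1/L2 = -/BDFHCE/- → run B
t=23: L0/L1/L2 = -/DFHCE/- → run D
t=24: L0/L1/L2 = -/DFHCE/- → run D
t=25: L0/L1/L2 = -/DFHCE/- → run D
t=26: L0/L1/L2 = -/DFHCE/- → run D
t=27: L0/L1/L2 = -/DFHCE/- → run D
t=28: L0/L1/L2 = -/FHCE/- → run F
t=29: L0/L1/L2 = -/FHCE/- → run F
t=30: L0/L1/L2 = -/HCE/- → run H
t=31: L0/L1/L2 = -/HCE/- → run H
t=32: L0/L1/L2 = -/HCE/- → run H
t=33: L0/L1/L2 = -/CE/- → run C
t=34: L0/L1/L2 = -/CE/- → run C
t=35: L0/L1/L2 = -/CE/- → run C
t=36: L0/L1/L2 = -/CE/- → run C
t=37: L0/L1/L2 = -/CE/- → run C
t=38: L0/L1/L2 = -/E/- → run E
t=39: L0/L1/L2 = -/E/- → run E
t=40: L0/L1/L2 = -/E/- → run E
t=41: (idle)
t=42: (idle)
t=43: (idle)
t=44: (idle)

completion order = A, G, B, D, F, H, C, E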